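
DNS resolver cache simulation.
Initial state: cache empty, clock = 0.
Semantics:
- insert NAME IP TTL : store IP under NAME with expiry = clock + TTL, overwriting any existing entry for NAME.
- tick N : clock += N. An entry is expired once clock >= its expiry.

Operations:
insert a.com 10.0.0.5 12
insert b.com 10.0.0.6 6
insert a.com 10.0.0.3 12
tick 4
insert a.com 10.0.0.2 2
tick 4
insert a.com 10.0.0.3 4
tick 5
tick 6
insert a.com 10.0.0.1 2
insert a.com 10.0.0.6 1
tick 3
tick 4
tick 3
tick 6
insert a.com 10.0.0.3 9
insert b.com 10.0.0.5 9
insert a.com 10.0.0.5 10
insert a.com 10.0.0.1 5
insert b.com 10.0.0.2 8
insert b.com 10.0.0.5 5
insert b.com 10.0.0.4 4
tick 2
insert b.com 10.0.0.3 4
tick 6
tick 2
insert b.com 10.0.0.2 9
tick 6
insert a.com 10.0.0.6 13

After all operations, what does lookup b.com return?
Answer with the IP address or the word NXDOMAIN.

Op 1: insert a.com -> 10.0.0.5 (expiry=0+12=12). clock=0
Op 2: insert b.com -> 10.0.0.6 (expiry=0+6=6). clock=0
Op 3: insert a.com -> 10.0.0.3 (expiry=0+12=12). clock=0
Op 4: tick 4 -> clock=4.
Op 5: insert a.com -> 10.0.0.2 (expiry=4+2=6). clock=4
Op 6: tick 4 -> clock=8. purged={a.com,b.com}
Op 7: insert a.com -> 10.0.0.3 (expiry=8+4=12). clock=8
Op 8: tick 5 -> clock=13. purged={a.com}
Op 9: tick 6 -> clock=19.
Op 10: insert a.com -> 10.0.0.1 (expiry=19+2=21). clock=19
Op 11: insert a.com -> 10.0.0.6 (expiry=19+1=20). clock=19
Op 12: tick 3 -> clock=22. purged={a.com}
Op 13: tick 4 -> clock=26.
Op 14: tick 3 -> clock=29.
Op 15: tick 6 -> clock=35.
Op 16: insert a.com -> 10.0.0.3 (expiry=35+9=44). clock=35
Op 17: insert b.com -> 10.0.0.5 (expiry=35+9=44). clock=35
Op 18: insert a.com -> 10.0.0.5 (expiry=35+10=45). clock=35
Op 19: insert a.com -> 10.0.0.1 (expiry=35+5=40). clock=35
Op 20: insert b.com -> 10.0.0.2 (expiry=35+8=43). clock=35
Op 21: insert b.com -> 10.0.0.5 (expiry=35+5=40). clock=35
Op 22: insert b.com -> 10.0.0.4 (expiry=35+4=39). clock=35
Op 23: tick 2 -> clock=37.
Op 24: insert b.com -> 10.0.0.3 (expiry=37+4=41). clock=37
Op 25: tick 6 -> clock=43. purged={a.com,b.com}
Op 26: tick 2 -> clock=45.
Op 27: insert b.com -> 10.0.0.2 (expiry=45+9=54). clock=45
Op 28: tick 6 -> clock=51.
Op 29: insert a.com -> 10.0.0.6 (expiry=51+13=64). clock=51
lookup b.com: present, ip=10.0.0.2 expiry=54 > clock=51

Answer: 10.0.0.2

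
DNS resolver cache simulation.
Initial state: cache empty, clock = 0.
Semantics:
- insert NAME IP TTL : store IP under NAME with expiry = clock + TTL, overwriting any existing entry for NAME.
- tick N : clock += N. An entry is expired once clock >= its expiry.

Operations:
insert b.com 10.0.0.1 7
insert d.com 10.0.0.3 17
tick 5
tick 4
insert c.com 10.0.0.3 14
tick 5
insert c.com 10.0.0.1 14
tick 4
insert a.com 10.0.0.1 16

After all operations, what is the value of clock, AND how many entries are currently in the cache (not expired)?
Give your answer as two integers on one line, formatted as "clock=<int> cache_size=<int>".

Op 1: insert b.com -> 10.0.0.1 (expiry=0+7=7). clock=0
Op 2: insert d.com -> 10.0.0.3 (expiry=0+17=17). clock=0
Op 3: tick 5 -> clock=5.
Op 4: tick 4 -> clock=9. purged={b.com}
Op 5: insert c.com -> 10.0.0.3 (expiry=9+14=23). clock=9
Op 6: tick 5 -> clock=14.
Op 7: insert c.com -> 10.0.0.1 (expiry=14+14=28). clock=14
Op 8: tick 4 -> clock=18. purged={d.com}
Op 9: insert a.com -> 10.0.0.1 (expiry=18+16=34). clock=18
Final clock = 18
Final cache (unexpired): {a.com,c.com} -> size=2

Answer: clock=18 cache_size=2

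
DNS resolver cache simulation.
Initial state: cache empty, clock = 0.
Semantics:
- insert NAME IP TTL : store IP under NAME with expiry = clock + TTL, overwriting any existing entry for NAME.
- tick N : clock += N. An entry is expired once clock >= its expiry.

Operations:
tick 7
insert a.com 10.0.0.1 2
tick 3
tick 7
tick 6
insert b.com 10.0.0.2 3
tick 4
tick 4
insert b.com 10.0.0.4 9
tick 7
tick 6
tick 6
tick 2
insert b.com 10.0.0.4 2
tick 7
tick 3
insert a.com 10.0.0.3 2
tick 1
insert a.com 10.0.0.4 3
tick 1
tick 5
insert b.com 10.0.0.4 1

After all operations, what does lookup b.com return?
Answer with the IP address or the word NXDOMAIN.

Answer: 10.0.0.4

Derivation:
Op 1: tick 7 -> clock=7.
Op 2: insert a.com -> 10.0.0.1 (expiry=7+2=9). clock=7
Op 3: tick 3 -> clock=10. purged={a.com}
Op 4: tick 7 -> clock=17.
Op 5: tick 6 -> clock=23.
Op 6: insert b.com -> 10.0.0.2 (expiry=23+3=26). clock=23
Op 7: tick 4 -> clock=27. purged={b.com}
Op 8: tick 4 -> clock=31.
Op 9: insert b.com -> 10.0.0.4 (expiry=31+9=40). clock=31
Op 10: tick 7 -> clock=38.
Op 11: tick 6 -> clock=44. purged={b.com}
Op 12: tick 6 -> clock=50.
Op 13: tick 2 -> clock=52.
Op 14: insert b.com -> 10.0.0.4 (expiry=52+2=54). clock=52
Op 15: tick 7 -> clock=59. purged={b.com}
Op 16: tick 3 -> clock=62.
Op 17: insert a.com -> 10.0.0.3 (expiry=62+2=64). clock=62
Op 18: tick 1 -> clock=63.
Op 19: insert a.com -> 10.0.0.4 (expiry=63+3=66). clock=63
Op 20: tick 1 -> clock=64.
Op 21: tick 5 -> clock=69. purged={a.com}
Op 22: insert b.com -> 10.0.0.4 (expiry=69+1=70). clock=69
lookup b.com: present, ip=10.0.0.4 expiry=70 > clock=69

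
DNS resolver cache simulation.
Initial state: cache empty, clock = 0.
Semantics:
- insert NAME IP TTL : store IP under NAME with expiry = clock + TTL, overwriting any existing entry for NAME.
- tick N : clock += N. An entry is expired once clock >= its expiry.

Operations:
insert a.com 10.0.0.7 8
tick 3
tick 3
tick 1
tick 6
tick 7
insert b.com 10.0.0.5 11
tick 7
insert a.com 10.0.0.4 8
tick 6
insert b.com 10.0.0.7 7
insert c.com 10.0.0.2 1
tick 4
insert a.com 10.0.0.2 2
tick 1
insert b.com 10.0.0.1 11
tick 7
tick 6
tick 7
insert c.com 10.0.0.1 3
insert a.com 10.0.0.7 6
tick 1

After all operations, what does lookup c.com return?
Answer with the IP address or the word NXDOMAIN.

Answer: 10.0.0.1

Derivation:
Op 1: insert a.com -> 10.0.0.7 (expiry=0+8=8). clock=0
Op 2: tick 3 -> clock=3.
Op 3: tick 3 -> clock=6.
Op 4: tick 1 -> clock=7.
Op 5: tick 6 -> clock=13. purged={a.com}
Op 6: tick 7 -> clock=20.
Op 7: insert b.com -> 10.0.0.5 (expiry=20+11=31). clock=20
Op 8: tick 7 -> clock=27.
Op 9: insert a.com -> 10.0.0.4 (expiry=27+8=35). clock=27
Op 10: tick 6 -> clock=33. purged={b.com}
Op 11: insert b.com -> 10.0.0.7 (expiry=33+7=40). clock=33
Op 12: insert c.com -> 10.0.0.2 (expiry=33+1=34). clock=33
Op 13: tick 4 -> clock=37. purged={a.com,c.com}
Op 14: insert a.com -> 10.0.0.2 (expiry=37+2=39). clock=37
Op 15: tick 1 -> clock=38.
Op 16: insert b.com -> 10.0.0.1 (expiry=38+11=49). clock=38
Op 17: tick 7 -> clock=45. purged={a.com}
Op 18: tick 6 -> clock=51. purged={b.com}
Op 19: tick 7 -> clock=58.
Op 20: insert c.com -> 10.0.0.1 (expiry=58+3=61). clock=58
Op 21: insert a.com -> 10.0.0.7 (expiry=58+6=64). clock=58
Op 22: tick 1 -> clock=59.
lookup c.com: present, ip=10.0.0.1 expiry=61 > clock=59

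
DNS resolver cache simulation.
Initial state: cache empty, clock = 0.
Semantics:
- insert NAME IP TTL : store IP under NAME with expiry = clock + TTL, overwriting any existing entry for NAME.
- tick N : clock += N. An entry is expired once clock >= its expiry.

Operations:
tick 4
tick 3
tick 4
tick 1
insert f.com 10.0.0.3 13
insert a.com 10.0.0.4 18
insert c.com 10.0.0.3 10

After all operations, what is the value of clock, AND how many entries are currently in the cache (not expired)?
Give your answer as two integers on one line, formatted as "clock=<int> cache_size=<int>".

Answer: clock=12 cache_size=3

Derivation:
Op 1: tick 4 -> clock=4.
Op 2: tick 3 -> clock=7.
Op 3: tick 4 -> clock=11.
Op 4: tick 1 -> clock=12.
Op 5: insert f.com -> 10.0.0.3 (expiry=12+13=25). clock=12
Op 6: insert a.com -> 10.0.0.4 (expiry=12+18=30). clock=12
Op 7: insert c.com -> 10.0.0.3 (expiry=12+10=22). clock=12
Final clock = 12
Final cache (unexpired): {a.com,c.com,f.com} -> size=3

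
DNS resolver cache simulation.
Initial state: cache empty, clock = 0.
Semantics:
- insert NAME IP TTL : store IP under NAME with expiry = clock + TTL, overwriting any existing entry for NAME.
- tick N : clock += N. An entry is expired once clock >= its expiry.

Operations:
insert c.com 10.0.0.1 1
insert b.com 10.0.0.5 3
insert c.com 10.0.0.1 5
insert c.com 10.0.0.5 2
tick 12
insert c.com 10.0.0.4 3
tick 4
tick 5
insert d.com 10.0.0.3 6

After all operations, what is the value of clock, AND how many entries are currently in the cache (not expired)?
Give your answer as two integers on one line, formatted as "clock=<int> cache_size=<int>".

Op 1: insert c.com -> 10.0.0.1 (expiry=0+1=1). clock=0
Op 2: insert b.com -> 10.0.0.5 (expiry=0+3=3). clock=0
Op 3: insert c.com -> 10.0.0.1 (expiry=0+5=5). clock=0
Op 4: insert c.com -> 10.0.0.5 (expiry=0+2=2). clock=0
Op 5: tick 12 -> clock=12. purged={b.com,c.com}
Op 6: insert c.com -> 10.0.0.4 (expiry=12+3=15). clock=12
Op 7: tick 4 -> clock=16. purged={c.com}
Op 8: tick 5 -> clock=21.
Op 9: insert d.com -> 10.0.0.3 (expiry=21+6=27). clock=21
Final clock = 21
Final cache (unexpired): {d.com} -> size=1

Answer: clock=21 cache_size=1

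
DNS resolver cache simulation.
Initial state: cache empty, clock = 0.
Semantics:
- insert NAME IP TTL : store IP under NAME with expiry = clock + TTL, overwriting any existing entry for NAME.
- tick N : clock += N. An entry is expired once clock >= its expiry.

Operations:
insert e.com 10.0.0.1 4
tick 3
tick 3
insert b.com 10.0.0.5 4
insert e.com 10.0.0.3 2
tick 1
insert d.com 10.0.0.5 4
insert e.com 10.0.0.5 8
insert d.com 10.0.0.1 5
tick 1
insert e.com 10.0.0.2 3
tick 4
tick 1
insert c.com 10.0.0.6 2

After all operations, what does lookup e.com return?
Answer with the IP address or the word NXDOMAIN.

Op 1: insert e.com -> 10.0.0.1 (expiry=0+4=4). clock=0
Op 2: tick 3 -> clock=3.
Op 3: tick 3 -> clock=6. purged={e.com}
Op 4: insert b.com -> 10.0.0.5 (expiry=6+4=10). clock=6
Op 5: insert e.com -> 10.0.0.3 (expiry=6+2=8). clock=6
Op 6: tick 1 -> clock=7.
Op 7: insert d.com -> 10.0.0.5 (expiry=7+4=11). clock=7
Op 8: insert e.com -> 10.0.0.5 (expiry=7+8=15). clock=7
Op 9: insert d.com -> 10.0.0.1 (expiry=7+5=12). clock=7
Op 10: tick 1 -> clock=8.
Op 11: insert e.com -> 10.0.0.2 (expiry=8+3=11). clock=8
Op 12: tick 4 -> clock=12. purged={b.com,d.com,e.com}
Op 13: tick 1 -> clock=13.
Op 14: insert c.com -> 10.0.0.6 (expiry=13+2=15). clock=13
lookup e.com: not in cache (expired or never inserted)

Answer: NXDOMAIN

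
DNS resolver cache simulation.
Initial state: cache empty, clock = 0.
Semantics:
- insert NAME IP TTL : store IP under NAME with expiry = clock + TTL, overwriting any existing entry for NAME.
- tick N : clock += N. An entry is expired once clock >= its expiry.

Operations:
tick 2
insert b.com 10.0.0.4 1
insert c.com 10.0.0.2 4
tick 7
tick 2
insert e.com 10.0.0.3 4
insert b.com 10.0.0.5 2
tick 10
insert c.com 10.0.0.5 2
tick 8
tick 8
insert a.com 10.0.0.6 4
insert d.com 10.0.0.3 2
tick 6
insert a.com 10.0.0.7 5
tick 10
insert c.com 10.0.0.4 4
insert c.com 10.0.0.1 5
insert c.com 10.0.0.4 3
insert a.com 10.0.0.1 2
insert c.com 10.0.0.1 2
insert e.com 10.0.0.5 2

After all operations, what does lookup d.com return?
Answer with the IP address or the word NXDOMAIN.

Answer: NXDOMAIN

Derivation:
Op 1: tick 2 -> clock=2.
Op 2: insert b.com -> 10.0.0.4 (expiry=2+1=3). clock=2
Op 3: insert c.com -> 10.0.0.2 (expiry=2+4=6). clock=2
Op 4: tick 7 -> clock=9. purged={b.com,c.com}
Op 5: tick 2 -> clock=11.
Op 6: insert e.com -> 10.0.0.3 (expiry=11+4=15). clock=11
Op 7: insert b.com -> 10.0.0.5 (expiry=11+2=13). clock=11
Op 8: tick 10 -> clock=21. purged={b.com,e.com}
Op 9: insert c.com -> 10.0.0.5 (expiry=21+2=23). clock=21
Op 10: tick 8 -> clock=29. purged={c.com}
Op 11: tick 8 -> clock=37.
Op 12: insert a.com -> 10.0.0.6 (expiry=37+4=41). clock=37
Op 13: insert d.com -> 10.0.0.3 (expiry=37+2=39). clock=37
Op 14: tick 6 -> clock=43. purged={a.com,d.com}
Op 15: insert a.com -> 10.0.0.7 (expiry=43+5=48). clock=43
Op 16: tick 10 -> clock=53. purged={a.com}
Op 17: insert c.com -> 10.0.0.4 (expiry=53+4=57). clock=53
Op 18: insert c.com -> 10.0.0.1 (expiry=53+5=58). clock=53
Op 19: insert c.com -> 10.0.0.4 (expiry=53+3=56). clock=53
Op 20: insert a.com -> 10.0.0.1 (expiry=53+2=55). clock=53
Op 21: insert c.com -> 10.0.0.1 (expiry=53+2=55). clock=53
Op 22: insert e.com -> 10.0.0.5 (expiry=53+2=55). clock=53
lookup d.com: not in cache (expired or never inserted)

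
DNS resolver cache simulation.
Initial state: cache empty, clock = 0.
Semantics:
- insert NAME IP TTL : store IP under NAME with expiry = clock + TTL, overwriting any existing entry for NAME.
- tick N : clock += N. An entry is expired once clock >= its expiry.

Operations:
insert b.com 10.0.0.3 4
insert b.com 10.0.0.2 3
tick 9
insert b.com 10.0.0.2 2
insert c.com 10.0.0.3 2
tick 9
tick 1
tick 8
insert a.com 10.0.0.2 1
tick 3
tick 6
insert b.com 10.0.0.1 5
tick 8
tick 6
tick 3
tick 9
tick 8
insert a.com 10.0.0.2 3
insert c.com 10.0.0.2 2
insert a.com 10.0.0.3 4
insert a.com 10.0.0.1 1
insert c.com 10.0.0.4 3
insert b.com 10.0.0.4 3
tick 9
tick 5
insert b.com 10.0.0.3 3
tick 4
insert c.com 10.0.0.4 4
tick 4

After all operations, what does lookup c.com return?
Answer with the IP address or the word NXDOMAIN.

Op 1: insert b.com -> 10.0.0.3 (expiry=0+4=4). clock=0
Op 2: insert b.com -> 10.0.0.2 (expiry=0+3=3). clock=0
Op 3: tick 9 -> clock=9. purged={b.com}
Op 4: insert b.com -> 10.0.0.2 (expiry=9+2=11). clock=9
Op 5: insert c.com -> 10.0.0.3 (expiry=9+2=11). clock=9
Op 6: tick 9 -> clock=18. purged={b.com,c.com}
Op 7: tick 1 -> clock=19.
Op 8: tick 8 -> clock=27.
Op 9: insert a.com -> 10.0.0.2 (expiry=27+1=28). clock=27
Op 10: tick 3 -> clock=30. purged={a.com}
Op 11: tick 6 -> clock=36.
Op 12: insert b.com -> 10.0.0.1 (expiry=36+5=41). clock=36
Op 13: tick 8 -> clock=44. purged={b.com}
Op 14: tick 6 -> clock=50.
Op 15: tick 3 -> clock=53.
Op 16: tick 9 -> clock=62.
Op 17: tick 8 -> clock=70.
Op 18: insert a.com -> 10.0.0.2 (expiry=70+3=73). clock=70
Op 19: insert c.com -> 10.0.0.2 (expiry=70+2=72). clock=70
Op 20: insert a.com -> 10.0.0.3 (expiry=70+4=74). clock=70
Op 21: insert a.com -> 10.0.0.1 (expiry=70+1=71). clock=70
Op 22: insert c.com -> 10.0.0.4 (expiry=70+3=73). clock=70
Op 23: insert b.com -> 10.0.0.4 (expiry=70+3=73). clock=70
Op 24: tick 9 -> clock=79. purged={a.com,b.com,c.com}
Op 25: tick 5 -> clock=84.
Op 26: insert b.com -> 10.0.0.3 (expiry=84+3=87). clock=84
Op 27: tick 4 -> clock=88. purged={b.com}
Op 28: insert c.com -> 10.0.0.4 (expiry=88+4=92). clock=88
Op 29: tick 4 -> clock=92. purged={c.com}
lookup c.com: not in cache (expired or never inserted)

Answer: NXDOMAIN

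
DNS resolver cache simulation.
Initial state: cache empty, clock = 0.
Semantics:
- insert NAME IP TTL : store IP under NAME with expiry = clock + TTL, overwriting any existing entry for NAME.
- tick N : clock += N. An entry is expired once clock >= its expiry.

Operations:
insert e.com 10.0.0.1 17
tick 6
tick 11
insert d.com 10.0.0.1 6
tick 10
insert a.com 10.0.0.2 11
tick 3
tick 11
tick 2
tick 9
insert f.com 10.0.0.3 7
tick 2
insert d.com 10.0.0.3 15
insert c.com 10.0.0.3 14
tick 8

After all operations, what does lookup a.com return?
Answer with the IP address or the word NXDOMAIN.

Answer: NXDOMAIN

Derivation:
Op 1: insert e.com -> 10.0.0.1 (expiry=0+17=17). clock=0
Op 2: tick 6 -> clock=6.
Op 3: tick 11 -> clock=17. purged={e.com}
Op 4: insert d.com -> 10.0.0.1 (expiry=17+6=23). clock=17
Op 5: tick 10 -> clock=27. purged={d.com}
Op 6: insert a.com -> 10.0.0.2 (expiry=27+11=38). clock=27
Op 7: tick 3 -> clock=30.
Op 8: tick 11 -> clock=41. purged={a.com}
Op 9: tick 2 -> clock=43.
Op 10: tick 9 -> clock=52.
Op 11: insert f.com -> 10.0.0.3 (expiry=52+7=59). clock=52
Op 12: tick 2 -> clock=54.
Op 13: insert d.com -> 10.0.0.3 (expiry=54+15=69). clock=54
Op 14: insert c.com -> 10.0.0.3 (expiry=54+14=68). clock=54
Op 15: tick 8 -> clock=62. purged={f.com}
lookup a.com: not in cache (expired or never inserted)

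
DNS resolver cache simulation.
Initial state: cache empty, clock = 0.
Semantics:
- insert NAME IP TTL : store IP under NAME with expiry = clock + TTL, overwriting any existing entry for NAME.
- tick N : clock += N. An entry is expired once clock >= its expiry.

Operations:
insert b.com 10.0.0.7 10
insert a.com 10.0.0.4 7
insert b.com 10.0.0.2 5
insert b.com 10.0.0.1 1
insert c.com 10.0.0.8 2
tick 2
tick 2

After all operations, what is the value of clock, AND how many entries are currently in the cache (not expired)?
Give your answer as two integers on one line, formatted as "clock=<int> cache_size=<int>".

Op 1: insert b.com -> 10.0.0.7 (expiry=0+10=10). clock=0
Op 2: insert a.com -> 10.0.0.4 (expiry=0+7=7). clock=0
Op 3: insert b.com -> 10.0.0.2 (expiry=0+5=5). clock=0
Op 4: insert b.com -> 10.0.0.1 (expiry=0+1=1). clock=0
Op 5: insert c.com -> 10.0.0.8 (expiry=0+2=2). clock=0
Op 6: tick 2 -> clock=2. purged={b.com,c.com}
Op 7: tick 2 -> clock=4.
Final clock = 4
Final cache (unexpired): {a.com} -> size=1

Answer: clock=4 cache_size=1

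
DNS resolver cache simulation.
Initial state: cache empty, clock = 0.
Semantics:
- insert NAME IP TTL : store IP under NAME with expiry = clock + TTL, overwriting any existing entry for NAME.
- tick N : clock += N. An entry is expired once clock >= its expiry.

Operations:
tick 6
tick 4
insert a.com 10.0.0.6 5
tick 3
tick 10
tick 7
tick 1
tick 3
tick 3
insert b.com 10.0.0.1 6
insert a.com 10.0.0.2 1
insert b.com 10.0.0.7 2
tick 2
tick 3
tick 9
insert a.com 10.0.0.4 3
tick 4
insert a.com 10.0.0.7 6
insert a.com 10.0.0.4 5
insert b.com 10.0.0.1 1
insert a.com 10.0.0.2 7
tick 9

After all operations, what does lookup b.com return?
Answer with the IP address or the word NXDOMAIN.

Answer: NXDOMAIN

Derivation:
Op 1: tick 6 -> clock=6.
Op 2: tick 4 -> clock=10.
Op 3: insert a.com -> 10.0.0.6 (expiry=10+5=15). clock=10
Op 4: tick 3 -> clock=13.
Op 5: tick 10 -> clock=23. purged={a.com}
Op 6: tick 7 -> clock=30.
Op 7: tick 1 -> clock=31.
Op 8: tick 3 -> clock=34.
Op 9: tick 3 -> clock=37.
Op 10: insert b.com -> 10.0.0.1 (expiry=37+6=43). clock=37
Op 11: insert a.com -> 10.0.0.2 (expiry=37+1=38). clock=37
Op 12: insert b.com -> 10.0.0.7 (expiry=37+2=39). clock=37
Op 13: tick 2 -> clock=39. purged={a.com,b.com}
Op 14: tick 3 -> clock=42.
Op 15: tick 9 -> clock=51.
Op 16: insert a.com -> 10.0.0.4 (expiry=51+3=54). clock=51
Op 17: tick 4 -> clock=55. purged={a.com}
Op 18: insert a.com -> 10.0.0.7 (expiry=55+6=61). clock=55
Op 19: insert a.com -> 10.0.0.4 (expiry=55+5=60). clock=55
Op 20: insert b.com -> 10.0.0.1 (expiry=55+1=56). clock=55
Op 21: insert a.com -> 10.0.0.2 (expiry=55+7=62). clock=55
Op 22: tick 9 -> clock=64. purged={a.com,b.com}
lookup b.com: not in cache (expired or never inserted)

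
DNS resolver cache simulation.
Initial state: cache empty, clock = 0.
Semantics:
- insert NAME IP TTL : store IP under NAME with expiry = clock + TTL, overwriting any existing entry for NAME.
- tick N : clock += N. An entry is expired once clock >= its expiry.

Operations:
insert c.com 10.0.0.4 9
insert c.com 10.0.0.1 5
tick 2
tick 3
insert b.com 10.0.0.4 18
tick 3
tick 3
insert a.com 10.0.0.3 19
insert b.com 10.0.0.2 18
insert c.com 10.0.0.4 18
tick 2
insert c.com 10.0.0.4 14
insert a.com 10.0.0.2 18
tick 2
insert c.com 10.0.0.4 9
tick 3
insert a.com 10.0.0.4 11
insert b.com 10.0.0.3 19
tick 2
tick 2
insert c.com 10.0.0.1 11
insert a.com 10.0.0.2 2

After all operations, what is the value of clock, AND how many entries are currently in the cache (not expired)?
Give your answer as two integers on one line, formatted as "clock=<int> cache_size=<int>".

Op 1: insert c.com -> 10.0.0.4 (expiry=0+9=9). clock=0
Op 2: insert c.com -> 10.0.0.1 (expiry=0+5=5). clock=0
Op 3: tick 2 -> clock=2.
Op 4: tick 3 -> clock=5. purged={c.com}
Op 5: insert b.com -> 10.0.0.4 (expiry=5+18=23). clock=5
Op 6: tick 3 -> clock=8.
Op 7: tick 3 -> clock=11.
Op 8: insert a.com -> 10.0.0.3 (expiry=11+19=30). clock=11
Op 9: insert b.com -> 10.0.0.2 (expiry=11+18=29). clock=11
Op 10: insert c.com -> 10.0.0.4 (expiry=11+18=29). clock=11
Op 11: tick 2 -> clock=13.
Op 12: insert c.com -> 10.0.0.4 (expiry=13+14=27). clock=13
Op 13: insert a.com -> 10.0.0.2 (expiry=13+18=31). clock=13
Op 14: tick 2 -> clock=15.
Op 15: insert c.com -> 10.0.0.4 (expiry=15+9=24). clock=15
Op 16: tick 3 -> clock=18.
Op 17: insert a.com -> 10.0.0.4 (expiry=18+11=29). clock=18
Op 18: insert b.com -> 10.0.0.3 (expiry=18+19=37). clock=18
Op 19: tick 2 -> clock=20.
Op 20: tick 2 -> clock=22.
Op 21: insert c.com -> 10.0.0.1 (expiry=22+11=33). clock=22
Op 22: insert a.com -> 10.0.0.2 (expiry=22+2=24). clock=22
Final clock = 22
Final cache (unexpired): {a.com,b.com,c.com} -> size=3

Answer: clock=22 cache_size=3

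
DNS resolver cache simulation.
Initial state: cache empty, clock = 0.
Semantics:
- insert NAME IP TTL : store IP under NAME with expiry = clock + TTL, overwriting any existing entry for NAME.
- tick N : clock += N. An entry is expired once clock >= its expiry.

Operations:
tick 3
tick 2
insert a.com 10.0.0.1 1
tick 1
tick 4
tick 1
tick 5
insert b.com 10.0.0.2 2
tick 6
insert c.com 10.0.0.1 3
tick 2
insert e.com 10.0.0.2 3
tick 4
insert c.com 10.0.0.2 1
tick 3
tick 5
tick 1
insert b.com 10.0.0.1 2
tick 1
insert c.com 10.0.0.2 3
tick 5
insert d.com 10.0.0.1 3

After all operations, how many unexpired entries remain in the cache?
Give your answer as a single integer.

Answer: 1

Derivation:
Op 1: tick 3 -> clock=3.
Op 2: tick 2 -> clock=5.
Op 3: insert a.com -> 10.0.0.1 (expiry=5+1=6). clock=5
Op 4: tick 1 -> clock=6. purged={a.com}
Op 5: tick 4 -> clock=10.
Op 6: tick 1 -> clock=11.
Op 7: tick 5 -> clock=16.
Op 8: insert b.com -> 10.0.0.2 (expiry=16+2=18). clock=16
Op 9: tick 6 -> clock=22. purged={b.com}
Op 10: insert c.com -> 10.0.0.1 (expiry=22+3=25). clock=22
Op 11: tick 2 -> clock=24.
Op 12: insert e.com -> 10.0.0.2 (expiry=24+3=27). clock=24
Op 13: tick 4 -> clock=28. purged={c.com,e.com}
Op 14: insert c.com -> 10.0.0.2 (expiry=28+1=29). clock=28
Op 15: tick 3 -> clock=31. purged={c.com}
Op 16: tick 5 -> clock=36.
Op 17: tick 1 -> clock=37.
Op 18: insert b.com -> 10.0.0.1 (expiry=37+2=39). clock=37
Op 19: tick 1 -> clock=38.
Op 20: insert c.com -> 10.0.0.2 (expiry=38+3=41). clock=38
Op 21: tick 5 -> clock=43. purged={b.com,c.com}
Op 22: insert d.com -> 10.0.0.1 (expiry=43+3=46). clock=43
Final cache (unexpired): {d.com} -> size=1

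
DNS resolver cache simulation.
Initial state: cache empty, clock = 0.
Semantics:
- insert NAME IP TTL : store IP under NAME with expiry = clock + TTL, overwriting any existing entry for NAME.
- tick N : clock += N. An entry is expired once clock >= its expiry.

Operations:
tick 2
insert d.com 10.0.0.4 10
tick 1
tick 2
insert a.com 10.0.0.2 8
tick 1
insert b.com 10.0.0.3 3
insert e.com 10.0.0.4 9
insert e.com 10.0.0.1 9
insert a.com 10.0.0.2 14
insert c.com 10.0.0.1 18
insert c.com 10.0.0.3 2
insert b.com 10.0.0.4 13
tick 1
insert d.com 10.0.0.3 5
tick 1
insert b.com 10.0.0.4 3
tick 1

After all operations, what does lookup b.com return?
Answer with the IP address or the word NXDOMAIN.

Op 1: tick 2 -> clock=2.
Op 2: insert d.com -> 10.0.0.4 (expiry=2+10=12). clock=2
Op 3: tick 1 -> clock=3.
Op 4: tick 2 -> clock=5.
Op 5: insert a.com -> 10.0.0.2 (expiry=5+8=13). clock=5
Op 6: tick 1 -> clock=6.
Op 7: insert b.com -> 10.0.0.3 (expiry=6+3=9). clock=6
Op 8: insert e.com -> 10.0.0.4 (expiry=6+9=15). clock=6
Op 9: insert e.com -> 10.0.0.1 (expiry=6+9=15). clock=6
Op 10: insert a.com -> 10.0.0.2 (expiry=6+14=20). clock=6
Op 11: insert c.com -> 10.0.0.1 (expiry=6+18=24). clock=6
Op 12: insert c.com -> 10.0.0.3 (expiry=6+2=8). clock=6
Op 13: insert b.com -> 10.0.0.4 (expiry=6+13=19). clock=6
Op 14: tick 1 -> clock=7.
Op 15: insert d.com -> 10.0.0.3 (expiry=7+5=12). clock=7
Op 16: tick 1 -> clock=8. purged={c.com}
Op 17: insert b.com -> 10.0.0.4 (expiry=8+3=11). clock=8
Op 18: tick 1 -> clock=9.
lookup b.com: present, ip=10.0.0.4 expiry=11 > clock=9

Answer: 10.0.0.4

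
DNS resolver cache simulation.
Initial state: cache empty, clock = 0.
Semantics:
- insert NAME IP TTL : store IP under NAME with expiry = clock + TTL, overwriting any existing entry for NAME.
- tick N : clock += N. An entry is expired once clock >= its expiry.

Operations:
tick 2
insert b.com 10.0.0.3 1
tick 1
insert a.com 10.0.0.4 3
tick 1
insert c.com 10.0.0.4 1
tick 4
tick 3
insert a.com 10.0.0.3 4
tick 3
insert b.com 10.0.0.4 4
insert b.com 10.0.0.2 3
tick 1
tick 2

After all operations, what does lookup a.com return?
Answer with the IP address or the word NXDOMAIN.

Op 1: tick 2 -> clock=2.
Op 2: insert b.com -> 10.0.0.3 (expiry=2+1=3). clock=2
Op 3: tick 1 -> clock=3. purged={b.com}
Op 4: insert a.com -> 10.0.0.4 (expiry=3+3=6). clock=3
Op 5: tick 1 -> clock=4.
Op 6: insert c.com -> 10.0.0.4 (expiry=4+1=5). clock=4
Op 7: tick 4 -> clock=8. purged={a.com,c.com}
Op 8: tick 3 -> clock=11.
Op 9: insert a.com -> 10.0.0.3 (expiry=11+4=15). clock=11
Op 10: tick 3 -> clock=14.
Op 11: insert b.com -> 10.0.0.4 (expiry=14+4=18). clock=14
Op 12: insert b.com -> 10.0.0.2 (expiry=14+3=17). clock=14
Op 13: tick 1 -> clock=15. purged={a.com}
Op 14: tick 2 -> clock=17. purged={b.com}
lookup a.com: not in cache (expired or never inserted)

Answer: NXDOMAIN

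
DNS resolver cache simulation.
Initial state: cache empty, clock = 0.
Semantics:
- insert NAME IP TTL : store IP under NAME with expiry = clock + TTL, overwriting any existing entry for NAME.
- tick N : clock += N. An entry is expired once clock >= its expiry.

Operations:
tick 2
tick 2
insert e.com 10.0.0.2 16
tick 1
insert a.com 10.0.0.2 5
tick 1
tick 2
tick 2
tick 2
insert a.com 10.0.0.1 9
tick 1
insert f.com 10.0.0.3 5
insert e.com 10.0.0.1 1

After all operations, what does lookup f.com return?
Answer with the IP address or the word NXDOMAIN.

Answer: 10.0.0.3

Derivation:
Op 1: tick 2 -> clock=2.
Op 2: tick 2 -> clock=4.
Op 3: insert e.com -> 10.0.0.2 (expiry=4+16=20). clock=4
Op 4: tick 1 -> clock=5.
Op 5: insert a.com -> 10.0.0.2 (expiry=5+5=10). clock=5
Op 6: tick 1 -> clock=6.
Op 7: tick 2 -> clock=8.
Op 8: tick 2 -> clock=10. purged={a.com}
Op 9: tick 2 -> clock=12.
Op 10: insert a.com -> 10.0.0.1 (expiry=12+9=21). clock=12
Op 11: tick 1 -> clock=13.
Op 12: insert f.com -> 10.0.0.3 (expiry=13+5=18). clock=13
Op 13: insert e.com -> 10.0.0.1 (expiry=13+1=14). clock=13
lookup f.com: present, ip=10.0.0.3 expiry=18 > clock=13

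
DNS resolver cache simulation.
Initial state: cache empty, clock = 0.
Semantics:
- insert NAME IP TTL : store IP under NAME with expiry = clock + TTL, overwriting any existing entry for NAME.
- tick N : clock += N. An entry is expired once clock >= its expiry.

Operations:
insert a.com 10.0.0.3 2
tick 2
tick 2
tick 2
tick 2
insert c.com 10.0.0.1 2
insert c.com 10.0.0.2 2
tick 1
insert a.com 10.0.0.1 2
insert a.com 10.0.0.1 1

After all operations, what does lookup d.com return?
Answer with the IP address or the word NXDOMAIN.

Op 1: insert a.com -> 10.0.0.3 (expiry=0+2=2). clock=0
Op 2: tick 2 -> clock=2. purged={a.com}
Op 3: tick 2 -> clock=4.
Op 4: tick 2 -> clock=6.
Op 5: tick 2 -> clock=8.
Op 6: insert c.com -> 10.0.0.1 (expiry=8+2=10). clock=8
Op 7: insert c.com -> 10.0.0.2 (expiry=8+2=10). clock=8
Op 8: tick 1 -> clock=9.
Op 9: insert a.com -> 10.0.0.1 (expiry=9+2=11). clock=9
Op 10: insert a.com -> 10.0.0.1 (expiry=9+1=10). clock=9
lookup d.com: not in cache (expired or never inserted)

Answer: NXDOMAIN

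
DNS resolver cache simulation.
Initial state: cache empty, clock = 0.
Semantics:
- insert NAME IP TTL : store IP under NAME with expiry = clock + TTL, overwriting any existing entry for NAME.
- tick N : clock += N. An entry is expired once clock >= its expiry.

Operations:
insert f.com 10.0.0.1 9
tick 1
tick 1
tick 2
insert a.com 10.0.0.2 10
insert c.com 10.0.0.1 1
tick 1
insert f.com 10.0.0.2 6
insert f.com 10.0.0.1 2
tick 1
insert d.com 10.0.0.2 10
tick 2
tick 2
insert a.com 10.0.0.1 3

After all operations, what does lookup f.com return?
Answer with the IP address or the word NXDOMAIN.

Op 1: insert f.com -> 10.0.0.1 (expiry=0+9=9). clock=0
Op 2: tick 1 -> clock=1.
Op 3: tick 1 -> clock=2.
Op 4: tick 2 -> clock=4.
Op 5: insert a.com -> 10.0.0.2 (expiry=4+10=14). clock=4
Op 6: insert c.com -> 10.0.0.1 (expiry=4+1=5). clock=4
Op 7: tick 1 -> clock=5. purged={c.com}
Op 8: insert f.com -> 10.0.0.2 (expiry=5+6=11). clock=5
Op 9: insert f.com -> 10.0.0.1 (expiry=5+2=7). clock=5
Op 10: tick 1 -> clock=6.
Op 11: insert d.com -> 10.0.0.2 (expiry=6+10=16). clock=6
Op 12: tick 2 -> clock=8. purged={f.com}
Op 13: tick 2 -> clock=10.
Op 14: insert a.com -> 10.0.0.1 (expiry=10+3=13). clock=10
lookup f.com: not in cache (expired or never inserted)

Answer: NXDOMAIN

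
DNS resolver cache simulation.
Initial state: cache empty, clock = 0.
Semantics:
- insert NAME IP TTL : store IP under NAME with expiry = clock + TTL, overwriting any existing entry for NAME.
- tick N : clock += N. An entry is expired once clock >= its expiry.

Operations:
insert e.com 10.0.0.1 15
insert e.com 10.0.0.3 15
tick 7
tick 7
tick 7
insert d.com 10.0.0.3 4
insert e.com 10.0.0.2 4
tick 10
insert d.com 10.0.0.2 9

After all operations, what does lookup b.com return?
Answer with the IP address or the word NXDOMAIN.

Answer: NXDOMAIN

Derivation:
Op 1: insert e.com -> 10.0.0.1 (expiry=0+15=15). clock=0
Op 2: insert e.com -> 10.0.0.3 (expiry=0+15=15). clock=0
Op 3: tick 7 -> clock=7.
Op 4: tick 7 -> clock=14.
Op 5: tick 7 -> clock=21. purged={e.com}
Op 6: insert d.com -> 10.0.0.3 (expiry=21+4=25). clock=21
Op 7: insert e.com -> 10.0.0.2 (expiry=21+4=25). clock=21
Op 8: tick 10 -> clock=31. purged={d.com,e.com}
Op 9: insert d.com -> 10.0.0.2 (expiry=31+9=40). clock=31
lookup b.com: not in cache (expired or never inserted)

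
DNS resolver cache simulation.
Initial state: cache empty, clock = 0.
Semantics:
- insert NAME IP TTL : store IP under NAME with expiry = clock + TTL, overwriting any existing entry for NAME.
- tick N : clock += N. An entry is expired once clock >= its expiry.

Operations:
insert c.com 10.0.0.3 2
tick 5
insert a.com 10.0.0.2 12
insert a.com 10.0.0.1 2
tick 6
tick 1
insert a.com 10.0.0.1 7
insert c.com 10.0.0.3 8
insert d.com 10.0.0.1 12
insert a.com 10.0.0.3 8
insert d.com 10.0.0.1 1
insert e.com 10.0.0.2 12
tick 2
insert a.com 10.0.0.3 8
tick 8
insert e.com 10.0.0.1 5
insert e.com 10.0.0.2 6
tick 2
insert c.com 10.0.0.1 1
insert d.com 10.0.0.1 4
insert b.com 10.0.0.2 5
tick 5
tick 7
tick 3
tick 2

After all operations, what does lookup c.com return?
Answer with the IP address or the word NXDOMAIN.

Answer: NXDOMAIN

Derivation:
Op 1: insert c.com -> 10.0.0.3 (expiry=0+2=2). clock=0
Op 2: tick 5 -> clock=5. purged={c.com}
Op 3: insert a.com -> 10.0.0.2 (expiry=5+12=17). clock=5
Op 4: insert a.com -> 10.0.0.1 (expiry=5+2=7). clock=5
Op 5: tick 6 -> clock=11. purged={a.com}
Op 6: tick 1 -> clock=12.
Op 7: insert a.com -> 10.0.0.1 (expiry=12+7=19). clock=12
Op 8: insert c.com -> 10.0.0.3 (expiry=12+8=20). clock=12
Op 9: insert d.com -> 10.0.0.1 (expiry=12+12=24). clock=12
Op 10: insert a.com -> 10.0.0.3 (expiry=12+8=20). clock=12
Op 11: insert d.com -> 10.0.0.1 (expiry=12+1=13). clock=12
Op 12: insert e.com -> 10.0.0.2 (expiry=12+12=24). clock=12
Op 13: tick 2 -> clock=14. purged={d.com}
Op 14: insert a.com -> 10.0.0.3 (expiry=14+8=22). clock=14
Op 15: tick 8 -> clock=22. purged={a.com,c.com}
Op 16: insert e.com -> 10.0.0.1 (expiry=22+5=27). clock=22
Op 17: insert e.com -> 10.0.0.2 (expiry=22+6=28). clock=22
Op 18: tick 2 -> clock=24.
Op 19: insert c.com -> 10.0.0.1 (expiry=24+1=25). clock=24
Op 20: insert d.com -> 10.0.0.1 (expiry=24+4=28). clock=24
Op 21: insert b.com -> 10.0.0.2 (expiry=24+5=29). clock=24
Op 22: tick 5 -> clock=29. purged={b.com,c.com,d.com,e.com}
Op 23: tick 7 -> clock=36.
Op 24: tick 3 -> clock=39.
Op 25: tick 2 -> clock=41.
lookup c.com: not in cache (expired or never inserted)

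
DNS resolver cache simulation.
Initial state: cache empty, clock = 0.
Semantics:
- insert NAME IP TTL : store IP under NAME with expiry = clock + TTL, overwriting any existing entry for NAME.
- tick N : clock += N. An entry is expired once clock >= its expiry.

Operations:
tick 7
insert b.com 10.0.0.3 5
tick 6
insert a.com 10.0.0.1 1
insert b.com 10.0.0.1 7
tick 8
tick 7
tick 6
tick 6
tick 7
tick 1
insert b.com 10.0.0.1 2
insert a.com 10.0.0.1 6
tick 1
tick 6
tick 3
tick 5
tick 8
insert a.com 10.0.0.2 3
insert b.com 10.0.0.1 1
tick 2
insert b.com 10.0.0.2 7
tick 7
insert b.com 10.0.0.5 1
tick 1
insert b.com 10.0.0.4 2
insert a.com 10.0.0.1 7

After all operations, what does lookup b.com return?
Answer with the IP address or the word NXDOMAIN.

Op 1: tick 7 -> clock=7.
Op 2: insert b.com -> 10.0.0.3 (expiry=7+5=12). clock=7
Op 3: tick 6 -> clock=13. purged={b.com}
Op 4: insert a.com -> 10.0.0.1 (expiry=13+1=14). clock=13
Op 5: insert b.com -> 10.0.0.1 (expiry=13+7=20). clock=13
Op 6: tick 8 -> clock=21. purged={a.com,b.com}
Op 7: tick 7 -> clock=28.
Op 8: tick 6 -> clock=34.
Op 9: tick 6 -> clock=40.
Op 10: tick 7 -> clock=47.
Op 11: tick 1 -> clock=48.
Op 12: insert b.com -> 10.0.0.1 (expiry=48+2=50). clock=48
Op 13: insert a.com -> 10.0.0.1 (expiry=48+6=54). clock=48
Op 14: tick 1 -> clock=49.
Op 15: tick 6 -> clock=55. purged={a.com,b.com}
Op 16: tick 3 -> clock=58.
Op 17: tick 5 -> clock=63.
Op 18: tick 8 -> clock=71.
Op 19: insert a.com -> 10.0.0.2 (expiry=71+3=74). clock=71
Op 20: insert b.com -> 10.0.0.1 (expiry=71+1=72). clock=71
Op 21: tick 2 -> clock=73. purged={b.com}
Op 22: insert b.com -> 10.0.0.2 (expiry=73+7=80). clock=73
Op 23: tick 7 -> clock=80. purged={a.com,b.com}
Op 24: insert b.com -> 10.0.0.5 (expiry=80+1=81). clock=80
Op 25: tick 1 -> clock=81. purged={b.com}
Op 26: insert b.com -> 10.0.0.4 (expiry=81+2=83). clock=81
Op 27: insert a.com -> 10.0.0.1 (expiry=81+7=88). clock=81
lookup b.com: present, ip=10.0.0.4 expiry=83 > clock=81

Answer: 10.0.0.4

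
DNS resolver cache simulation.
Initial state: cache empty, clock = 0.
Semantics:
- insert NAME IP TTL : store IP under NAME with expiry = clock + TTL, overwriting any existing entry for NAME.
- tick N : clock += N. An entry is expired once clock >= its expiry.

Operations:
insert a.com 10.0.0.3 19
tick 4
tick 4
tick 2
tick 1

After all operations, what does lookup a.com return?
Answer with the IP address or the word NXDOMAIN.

Op 1: insert a.com -> 10.0.0.3 (expiry=0+19=19). clock=0
Op 2: tick 4 -> clock=4.
Op 3: tick 4 -> clock=8.
Op 4: tick 2 -> clock=10.
Op 5: tick 1 -> clock=11.
lookup a.com: present, ip=10.0.0.3 expiry=19 > clock=11

Answer: 10.0.0.3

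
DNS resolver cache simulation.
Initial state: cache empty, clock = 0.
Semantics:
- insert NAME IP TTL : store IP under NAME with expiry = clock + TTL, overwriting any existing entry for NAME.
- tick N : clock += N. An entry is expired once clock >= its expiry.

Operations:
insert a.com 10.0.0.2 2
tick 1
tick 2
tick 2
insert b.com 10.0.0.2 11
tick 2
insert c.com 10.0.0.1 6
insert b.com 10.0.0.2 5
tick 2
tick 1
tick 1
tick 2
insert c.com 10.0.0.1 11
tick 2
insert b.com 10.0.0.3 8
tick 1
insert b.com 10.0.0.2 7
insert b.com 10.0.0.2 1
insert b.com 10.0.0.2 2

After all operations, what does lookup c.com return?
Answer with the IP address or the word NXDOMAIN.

Answer: 10.0.0.1

Derivation:
Op 1: insert a.com -> 10.0.0.2 (expiry=0+2=2). clock=0
Op 2: tick 1 -> clock=1.
Op 3: tick 2 -> clock=3. purged={a.com}
Op 4: tick 2 -> clock=5.
Op 5: insert b.com -> 10.0.0.2 (expiry=5+11=16). clock=5
Op 6: tick 2 -> clock=7.
Op 7: insert c.com -> 10.0.0.1 (expiry=7+6=13). clock=7
Op 8: insert b.com -> 10.0.0.2 (expiry=7+5=12). clock=7
Op 9: tick 2 -> clock=9.
Op 10: tick 1 -> clock=10.
Op 11: tick 1 -> clock=11.
Op 12: tick 2 -> clock=13. purged={b.com,c.com}
Op 13: insert c.com -> 10.0.0.1 (expiry=13+11=24). clock=13
Op 14: tick 2 -> clock=15.
Op 15: insert b.com -> 10.0.0.3 (expiry=15+8=23). clock=15
Op 16: tick 1 -> clock=16.
Op 17: insert b.com -> 10.0.0.2 (expiry=16+7=23). clock=16
Op 18: insert b.com -> 10.0.0.2 (expiry=16+1=17). clock=16
Op 19: insert b.com -> 10.0.0.2 (expiry=16+2=18). clock=16
lookup c.com: present, ip=10.0.0.1 expiry=24 > clock=16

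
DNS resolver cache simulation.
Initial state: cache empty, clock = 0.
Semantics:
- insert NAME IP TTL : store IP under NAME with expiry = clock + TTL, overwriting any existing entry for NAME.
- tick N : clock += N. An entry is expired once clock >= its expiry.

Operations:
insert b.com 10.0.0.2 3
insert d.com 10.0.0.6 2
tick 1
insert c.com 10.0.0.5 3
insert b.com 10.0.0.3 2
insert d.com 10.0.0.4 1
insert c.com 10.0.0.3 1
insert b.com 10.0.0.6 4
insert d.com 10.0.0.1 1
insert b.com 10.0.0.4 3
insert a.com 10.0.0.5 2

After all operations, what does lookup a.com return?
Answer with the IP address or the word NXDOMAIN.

Answer: 10.0.0.5

Derivation:
Op 1: insert b.com -> 10.0.0.2 (expiry=0+3=3). clock=0
Op 2: insert d.com -> 10.0.0.6 (expiry=0+2=2). clock=0
Op 3: tick 1 -> clock=1.
Op 4: insert c.com -> 10.0.0.5 (expiry=1+3=4). clock=1
Op 5: insert b.com -> 10.0.0.3 (expiry=1+2=3). clock=1
Op 6: insert d.com -> 10.0.0.4 (expiry=1+1=2). clock=1
Op 7: insert c.com -> 10.0.0.3 (expiry=1+1=2). clock=1
Op 8: insert b.com -> 10.0.0.6 (expiry=1+4=5). clock=1
Op 9: insert d.com -> 10.0.0.1 (expiry=1+1=2). clock=1
Op 10: insert b.com -> 10.0.0.4 (expiry=1+3=4). clock=1
Op 11: insert a.com -> 10.0.0.5 (expiry=1+2=3). clock=1
lookup a.com: present, ip=10.0.0.5 expiry=3 > clock=1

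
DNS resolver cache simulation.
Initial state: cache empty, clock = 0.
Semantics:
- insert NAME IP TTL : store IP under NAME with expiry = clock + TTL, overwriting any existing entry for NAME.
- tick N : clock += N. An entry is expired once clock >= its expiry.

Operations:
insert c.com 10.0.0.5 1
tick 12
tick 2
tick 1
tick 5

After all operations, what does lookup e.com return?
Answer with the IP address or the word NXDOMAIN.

Op 1: insert c.com -> 10.0.0.5 (expiry=0+1=1). clock=0
Op 2: tick 12 -> clock=12. purged={c.com}
Op 3: tick 2 -> clock=14.
Op 4: tick 1 -> clock=15.
Op 5: tick 5 -> clock=20.
lookup e.com: not in cache (expired or never inserted)

Answer: NXDOMAIN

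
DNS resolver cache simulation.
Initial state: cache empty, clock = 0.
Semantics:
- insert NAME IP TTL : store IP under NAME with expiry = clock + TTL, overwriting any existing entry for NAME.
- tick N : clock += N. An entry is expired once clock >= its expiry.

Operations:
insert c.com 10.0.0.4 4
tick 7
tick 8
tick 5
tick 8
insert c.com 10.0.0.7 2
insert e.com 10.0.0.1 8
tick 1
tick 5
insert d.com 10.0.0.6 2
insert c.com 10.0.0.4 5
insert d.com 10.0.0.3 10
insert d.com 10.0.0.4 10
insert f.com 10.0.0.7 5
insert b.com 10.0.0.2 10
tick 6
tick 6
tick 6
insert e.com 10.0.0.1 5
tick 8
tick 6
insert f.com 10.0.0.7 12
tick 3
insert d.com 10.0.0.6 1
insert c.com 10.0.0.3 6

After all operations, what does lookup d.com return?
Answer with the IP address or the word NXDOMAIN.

Op 1: insert c.com -> 10.0.0.4 (expiry=0+4=4). clock=0
Op 2: tick 7 -> clock=7. purged={c.com}
Op 3: tick 8 -> clock=15.
Op 4: tick 5 -> clock=20.
Op 5: tick 8 -> clock=28.
Op 6: insert c.com -> 10.0.0.7 (expiry=28+2=30). clock=28
Op 7: insert e.com -> 10.0.0.1 (expiry=28+8=36). clock=28
Op 8: tick 1 -> clock=29.
Op 9: tick 5 -> clock=34. purged={c.com}
Op 10: insert d.com -> 10.0.0.6 (expiry=34+2=36). clock=34
Op 11: insert c.com -> 10.0.0.4 (expiry=34+5=39). clock=34
Op 12: insert d.com -> 10.0.0.3 (expiry=34+10=44). clock=34
Op 13: insert d.com -> 10.0.0.4 (expiry=34+10=44). clock=34
Op 14: insert f.com -> 10.0.0.7 (expiry=34+5=39). clock=34
Op 15: insert b.com -> 10.0.0.2 (expiry=34+10=44). clock=34
Op 16: tick 6 -> clock=40. purged={c.com,e.com,f.com}
Op 17: tick 6 -> clock=46. purged={b.com,d.com}
Op 18: tick 6 -> clock=52.
Op 19: insert e.com -> 10.0.0.1 (expiry=52+5=57). clock=52
Op 20: tick 8 -> clock=60. purged={e.com}
Op 21: tick 6 -> clock=66.
Op 22: insert f.com -> 10.0.0.7 (expiry=66+12=78). clock=66
Op 23: tick 3 -> clock=69.
Op 24: insert d.com -> 10.0.0.6 (expiry=69+1=70). clock=69
Op 25: insert c.com -> 10.0.0.3 (expiry=69+6=75). clock=69
lookup d.com: present, ip=10.0.0.6 expiry=70 > clock=69

Answer: 10.0.0.6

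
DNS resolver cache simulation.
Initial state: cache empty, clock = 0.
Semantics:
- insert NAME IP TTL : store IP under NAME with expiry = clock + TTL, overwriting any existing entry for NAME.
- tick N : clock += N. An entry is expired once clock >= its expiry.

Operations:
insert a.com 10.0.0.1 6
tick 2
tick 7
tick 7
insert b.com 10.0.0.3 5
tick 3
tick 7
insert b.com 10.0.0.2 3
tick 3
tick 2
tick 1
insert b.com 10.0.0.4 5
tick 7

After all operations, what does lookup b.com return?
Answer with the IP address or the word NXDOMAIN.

Answer: NXDOMAIN

Derivation:
Op 1: insert a.com -> 10.0.0.1 (expiry=0+6=6). clock=0
Op 2: tick 2 -> clock=2.
Op 3: tick 7 -> clock=9. purged={a.com}
Op 4: tick 7 -> clock=16.
Op 5: insert b.com -> 10.0.0.3 (expiry=16+5=21). clock=16
Op 6: tick 3 -> clock=19.
Op 7: tick 7 -> clock=26. purged={b.com}
Op 8: insert b.com -> 10.0.0.2 (expiry=26+3=29). clock=26
Op 9: tick 3 -> clock=29. purged={b.com}
Op 10: tick 2 -> clock=31.
Op 11: tick 1 -> clock=32.
Op 12: insert b.com -> 10.0.0.4 (expiry=32+5=37). clock=32
Op 13: tick 7 -> clock=39. purged={b.com}
lookup b.com: not in cache (expired or never inserted)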